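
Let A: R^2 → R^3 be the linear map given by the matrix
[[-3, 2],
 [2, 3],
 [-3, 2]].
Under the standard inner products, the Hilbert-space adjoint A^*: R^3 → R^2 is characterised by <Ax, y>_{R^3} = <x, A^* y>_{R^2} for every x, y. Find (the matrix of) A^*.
A^* = A^T =
[[-3, 2, -3],
 [2, 3, 2]]

For real matrices with standard dot products, the defining identity <Ax, y> = <x, A^* y> gives (Ax)^T y = x^T (A^*) y, i.e. x^T A^T y = x^T (A^*) y. Since this holds for all x, y, we must have A^* = A^T. Therefore
A^* =
[[-3, 2, -3],
 [2, 3, 2]].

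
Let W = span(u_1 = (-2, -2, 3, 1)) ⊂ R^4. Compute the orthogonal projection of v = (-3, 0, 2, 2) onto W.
proj_W(v) = (-14/9, -14/9, 7/3, 7/9)

Set up U = [u_1 | ... | u_1] ∈ R^(4×1). The projector onto W = col(U) is P = U (U^T U)^(-1) U^T.
Compute U^T U =
  [18],
and U^T v = (14).
Solve U^T U · c = U^T v for the coefficients: c = (7/9). The projection is proj_W(v) = U c.
Check: (v - proj_W(v)) · u_1 = 0  (should be 0).
Result: proj_W(v) = (-14/9, -14/9, 7/3, 7/9).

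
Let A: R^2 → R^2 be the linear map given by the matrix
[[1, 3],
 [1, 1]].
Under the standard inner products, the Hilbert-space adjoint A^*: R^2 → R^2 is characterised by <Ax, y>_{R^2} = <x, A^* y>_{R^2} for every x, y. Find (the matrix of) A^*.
A^* = A^T =
[[1, 1],
 [3, 1]]

For real matrices with standard dot products, the defining identity <Ax, y> = <x, A^* y> gives (Ax)^T y = x^T (A^*) y, i.e. x^T A^T y = x^T (A^*) y. Since this holds for all x, y, we must have A^* = A^T. Therefore
A^* =
[[1, 1],
 [3, 1]].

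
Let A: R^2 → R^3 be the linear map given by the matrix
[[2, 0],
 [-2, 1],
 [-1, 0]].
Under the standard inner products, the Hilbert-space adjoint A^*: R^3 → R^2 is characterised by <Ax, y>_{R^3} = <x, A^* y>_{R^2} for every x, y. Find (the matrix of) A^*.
A^* = A^T =
[[2, -2, -1],
 [0, 1, 0]]

For real matrices with standard dot products, the defining identity <Ax, y> = <x, A^* y> gives (Ax)^T y = x^T (A^*) y, i.e. x^T A^T y = x^T (A^*) y. Since this holds for all x, y, we must have A^* = A^T. Therefore
A^* =
[[2, -2, -1],
 [0, 1, 0]].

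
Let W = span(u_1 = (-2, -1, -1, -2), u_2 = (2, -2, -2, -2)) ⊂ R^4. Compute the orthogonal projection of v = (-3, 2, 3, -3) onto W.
proj_W(v) = (-35/9, 13/18, 13/18, -1/3)

Set up U = [u_1 | ... | u_2] ∈ R^(4×2). The projector onto W = col(U) is P = U (U^T U)^(-1) U^T.
Compute U^T U =
  [10, 4]
  [4, 16],
and U^T v = (7, -10).
Solve U^T U · c = U^T v for the coefficients: c = (19/18, -8/9). The projection is proj_W(v) = U c.
Check: (v - proj_W(v)) · u_1 = 0  (should be 0).
Check: (v - proj_W(v)) · u_2 = 0  (should be 0).
Result: proj_W(v) = (-35/9, 13/18, 13/18, -1/3).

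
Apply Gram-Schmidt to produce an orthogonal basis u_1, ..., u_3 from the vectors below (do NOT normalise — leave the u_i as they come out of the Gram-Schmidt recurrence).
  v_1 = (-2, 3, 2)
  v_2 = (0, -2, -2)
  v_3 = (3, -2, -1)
Orthogonal basis:
  u_1 = (-2, 3, 2)
  u_2 = (-20/17, -4/17, -14/17)
  u_3 = (1/9, 2/9, -2/9)

Apply the Gram-Schmidt recurrence
  u_1 = v_1
  u_i = v_i − Σ_{j<i} ((v_i · u_j) / (u_j · u_j)) · u_j.

Step by step this gives:
  u_1 = (-2, 3, 2)
  u_2 = (-20/17, -4/17, -14/17)
  u_3 = (1/9, 2/9, -2/9)

Orthogonality check:
  u_2 · u_1 = 0 (should be 0)
  u_3 · u_1 = 0 (should be 0)
  u_3 · u_2 = 0 (should be 0)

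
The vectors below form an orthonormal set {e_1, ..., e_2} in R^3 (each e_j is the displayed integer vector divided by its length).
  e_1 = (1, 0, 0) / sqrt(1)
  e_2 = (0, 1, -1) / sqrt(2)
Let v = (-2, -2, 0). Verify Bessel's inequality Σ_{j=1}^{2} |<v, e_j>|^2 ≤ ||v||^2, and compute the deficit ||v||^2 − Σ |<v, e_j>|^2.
Σ |<v, e_j>|^2 = 6; ||v||^2 = 8; deficit = 2

Write each e_j = u_j / sqrt(<u_j, u_j>) where u_j is the displayed integer vector. Then <v, e_j> = <v, u_j> / sqrt(<u_j, u_j>), so |<v, e_j>|^2 = <v, u_j>^2 / <u_j, u_j>.
Coefficients: <v, e_1> = -2/sqrt(1), <v, e_2> = -2/sqrt(2).
Square and sum: Σ |<v, e_j>|^2 = 6.
Compute ||v||^2 = v·v = 8.
Deficit = 8 − 6 = 2 ≥ 0, confirming Bessel's inequality. (The deficit equals ||v − Σ <v,e_j> e_j||^2, the squared distance from v to span{e_j}.)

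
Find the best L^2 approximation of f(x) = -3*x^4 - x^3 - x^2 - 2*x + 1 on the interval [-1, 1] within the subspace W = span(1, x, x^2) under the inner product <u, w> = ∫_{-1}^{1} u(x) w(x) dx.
g(x) = -25*x^2/7 - 13*x/5 + 44/35

The best approximation g ∈ W is the orthogonal projection of f onto W. Writing g = a_0 + a_1 x + a_2 x^2, the coefficients solve the normal equations G · a = b where
  G_{ij} = <φ_i, φ_j> and b_i = <f, φ_i>, with φ_0 = 1, φ_1 = x, φ_2 = x^2.
G =
  [2, 0, 2/3]
  [0, 2/3, 0]
  [2/3, 0, 2/5],
b = (2/15, -26/15, -62/105).
Solving gives a_0 = 44/35, a_1 = -13/5, a_2 = -25/7, so
  g(x) = -25*x^2/7 - 13*x/5 + 44/35.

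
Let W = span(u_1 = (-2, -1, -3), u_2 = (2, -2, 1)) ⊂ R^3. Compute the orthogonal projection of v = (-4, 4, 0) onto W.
proj_W(v) = (-320/101, 452/101, -72/101)

Set up U = [u_1 | ... | u_2] ∈ R^(3×2). The projector onto W = col(U) is P = U (U^T U)^(-1) U^T.
Compute U^T U =
  [14, -5]
  [-5, 9],
and U^T v = (4, -16).
Solve U^T U · c = U^T v for the coefficients: c = (-44/101, -204/101). The projection is proj_W(v) = U c.
Check: (v - proj_W(v)) · u_1 = 0  (should be 0).
Check: (v - proj_W(v)) · u_2 = 0  (should be 0).
Result: proj_W(v) = (-320/101, 452/101, -72/101).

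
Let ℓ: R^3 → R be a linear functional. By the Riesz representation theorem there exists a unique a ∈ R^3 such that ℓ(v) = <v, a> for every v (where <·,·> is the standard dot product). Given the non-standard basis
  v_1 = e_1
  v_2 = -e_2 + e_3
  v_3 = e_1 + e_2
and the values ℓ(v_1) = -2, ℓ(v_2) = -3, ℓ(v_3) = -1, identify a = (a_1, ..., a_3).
a = (-2, 1, -2)

Write a = (a_1, ..., a_3) in the standard basis. For each basis vector v_i, ℓ(v_i) = <v_i, a> is a linear equation in the a_j's. Collect the n equations into a matrix system V a = ℓ, where row i of V is v_i (expressed in the standard basis). Since V is invertible (lower-triangular with 1s on the diagonal, up to permutation), solve by back-substitution:
  V =
[[1, 0, 0],
 [0, -1, 1],
 [1, 1, 0]]
  V a = (-2, -3, -1)
Solving gives a = (-2, 1, -2).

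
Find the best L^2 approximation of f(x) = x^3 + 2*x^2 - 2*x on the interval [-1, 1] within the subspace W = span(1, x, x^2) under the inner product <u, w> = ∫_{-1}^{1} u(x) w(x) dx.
g(x) = 2*x^2 - 7*x/5

The best approximation g ∈ W is the orthogonal projection of f onto W. Writing g = a_0 + a_1 x + a_2 x^2, the coefficients solve the normal equations G · a = b where
  G_{ij} = <φ_i, φ_j> and b_i = <f, φ_i>, with φ_0 = 1, φ_1 = x, φ_2 = x^2.
G =
  [2, 0, 2/3]
  [0, 2/3, 0]
  [2/3, 0, 2/5],
b = (4/3, -14/15, 4/5).
Solving gives a_0 = 0, a_1 = -7/5, a_2 = 2, so
  g(x) = 2*x^2 - 7*x/5.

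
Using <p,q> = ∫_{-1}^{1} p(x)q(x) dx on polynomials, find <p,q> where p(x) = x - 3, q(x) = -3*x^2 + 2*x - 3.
<p,q> = 76/3

Expand the product: p(x)·q(x) = -3*x^3 + 11*x^2 - 9*x + 9.
∫_{-1}^{1} of each monomial x^k gives [2/(k+1) if k even, 0 if k odd]. Integrating term-by-term (or equivalently evaluating the antiderivative F(x) = -3*x^4/4 + 11*x^3/3 - 9*x^2/2 + 9*x at the endpoints):
  F(1) − F(−1) = 89/12 − (-215/12) = 76/3.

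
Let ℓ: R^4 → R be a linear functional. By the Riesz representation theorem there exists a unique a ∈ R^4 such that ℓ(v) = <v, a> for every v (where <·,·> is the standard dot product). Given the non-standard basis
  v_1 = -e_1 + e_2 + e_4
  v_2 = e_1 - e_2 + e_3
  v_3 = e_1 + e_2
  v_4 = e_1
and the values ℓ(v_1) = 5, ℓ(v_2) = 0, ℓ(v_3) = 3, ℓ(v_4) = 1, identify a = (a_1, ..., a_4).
a = (1, 2, 1, 4)

Write a = (a_1, ..., a_4) in the standard basis. For each basis vector v_i, ℓ(v_i) = <v_i, a> is a linear equation in the a_j's. Collect the n equations into a matrix system V a = ℓ, where row i of V is v_i (expressed in the standard basis). Since V is invertible (lower-triangular with 1s on the diagonal, up to permutation), solve by back-substitution:
  V =
[[-1, 1, 0, 1],
 [1, -1, 1, 0],
 [1, 1, 0, 0],
 [1, 0, 0, 0]]
  V a = (5, 0, 3, 1)
Solving gives a = (1, 2, 1, 4).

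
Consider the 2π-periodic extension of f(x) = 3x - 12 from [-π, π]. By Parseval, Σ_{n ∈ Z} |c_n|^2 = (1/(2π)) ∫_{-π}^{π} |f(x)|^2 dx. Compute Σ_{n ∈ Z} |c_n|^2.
Σ |c_n|^2 = 3π^2 + 144

Expand and integrate term by term over [-π, π]:
  ∫ (3x)^2 dx = 9·(2π^3/3); ∫ 2·3·(-12)·x dx = 0 (odd integrand); ∫ (-12)^2 dx = 144·2π.
So (1/(2π)) ∫_{-π}^{π} (3x - 12)^2 dx = 9π^2/3 + 144 = 3π^2 + 144.
Parseval ⇒ Σ |c_n|^2 = 3π^2 + 144.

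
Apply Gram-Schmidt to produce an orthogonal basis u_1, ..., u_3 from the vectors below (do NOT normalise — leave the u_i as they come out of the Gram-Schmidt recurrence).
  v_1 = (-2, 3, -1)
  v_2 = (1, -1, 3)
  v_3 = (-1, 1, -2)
Orthogonal basis:
  u_1 = (-2, 3, -1)
  u_2 = (-1/7, 5/7, 17/7)
  u_3 = (-4/45, -1/18, 1/90)

Apply the Gram-Schmidt recurrence
  u_1 = v_1
  u_i = v_i − Σ_{j<i} ((v_i · u_j) / (u_j · u_j)) · u_j.

Step by step this gives:
  u_1 = (-2, 3, -1)
  u_2 = (-1/7, 5/7, 17/7)
  u_3 = (-4/45, -1/18, 1/90)

Orthogonality check:
  u_2 · u_1 = 0 (should be 0)
  u_3 · u_1 = 0 (should be 0)
  u_3 · u_2 = 0 (should be 0)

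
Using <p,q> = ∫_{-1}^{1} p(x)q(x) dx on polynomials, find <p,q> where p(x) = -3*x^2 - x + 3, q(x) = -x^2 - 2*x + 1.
<p,q> = 68/15

Expand the product: p(x)·q(x) = 3*x^4 + 7*x^3 - 4*x^2 - 7*x + 3.
∫_{-1}^{1} of each monomial x^k gives [2/(k+1) if k even, 0 if k odd]. Integrating term-by-term (or equivalently evaluating the antiderivative F(x) = 3*x^5/5 + 7*x^4/4 - 4*x^3/3 - 7*x^2/2 + 3*x at the endpoints):
  F(1) − F(−1) = 31/60 − (-241/60) = 68/15.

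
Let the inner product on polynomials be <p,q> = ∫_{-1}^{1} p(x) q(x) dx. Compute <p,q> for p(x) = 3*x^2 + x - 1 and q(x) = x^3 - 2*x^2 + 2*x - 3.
<p,q> = 2/3

Expand the product: p(x)·q(x) = 3*x^5 - 5*x^4 + 3*x^3 - 5*x^2 - 5*x + 3.
∫_{-1}^{1} of each monomial x^k gives [2/(k+1) if k even, 0 if k odd]. Integrating term-by-term (or equivalently evaluating the antiderivative F(x) = x^6/2 - x^5 + 3*x^4/4 - 5*x^3/3 - 5*x^2/2 + 3*x at the endpoints):
  F(1) − F(−1) = -11/12 − (-19/12) = 2/3.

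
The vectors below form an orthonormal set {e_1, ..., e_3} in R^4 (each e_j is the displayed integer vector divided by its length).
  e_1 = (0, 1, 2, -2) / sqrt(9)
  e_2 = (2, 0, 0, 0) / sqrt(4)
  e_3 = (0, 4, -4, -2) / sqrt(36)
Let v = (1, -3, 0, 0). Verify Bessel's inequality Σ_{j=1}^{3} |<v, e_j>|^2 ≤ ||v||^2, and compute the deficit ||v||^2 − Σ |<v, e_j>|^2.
Σ |<v, e_j>|^2 = 6; ||v||^2 = 10; deficit = 4

Write each e_j = u_j / sqrt(<u_j, u_j>) where u_j is the displayed integer vector. Then <v, e_j> = <v, u_j> / sqrt(<u_j, u_j>), so |<v, e_j>|^2 = <v, u_j>^2 / <u_j, u_j>.
Coefficients: <v, e_1> = -3/sqrt(9), <v, e_2> = 2/sqrt(4), <v, e_3> = -12/sqrt(36).
Square and sum: Σ |<v, e_j>|^2 = 6.
Compute ||v||^2 = v·v = 10.
Deficit = 10 − 6 = 4 ≥ 0, confirming Bessel's inequality. (The deficit equals ||v − Σ <v,e_j> e_j||^2, the squared distance from v to span{e_j}.)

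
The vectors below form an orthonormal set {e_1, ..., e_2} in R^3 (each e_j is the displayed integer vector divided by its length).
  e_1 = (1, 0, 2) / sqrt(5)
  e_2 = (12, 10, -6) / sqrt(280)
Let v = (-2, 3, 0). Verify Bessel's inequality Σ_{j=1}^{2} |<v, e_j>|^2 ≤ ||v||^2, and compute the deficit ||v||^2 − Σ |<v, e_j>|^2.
Σ |<v, e_j>|^2 = 13/14; ||v||^2 = 13; deficit = 169/14

Write each e_j = u_j / sqrt(<u_j, u_j>) where u_j is the displayed integer vector. Then <v, e_j> = <v, u_j> / sqrt(<u_j, u_j>), so |<v, e_j>|^2 = <v, u_j>^2 / <u_j, u_j>.
Coefficients: <v, e_1> = -2/sqrt(5), <v, e_2> = 6/sqrt(280).
Square and sum: Σ |<v, e_j>|^2 = 13/14.
Compute ||v||^2 = v·v = 13.
Deficit = 13 − 13/14 = 169/14 ≥ 0, confirming Bessel's inequality. (The deficit equals ||v − Σ <v,e_j> e_j||^2, the squared distance from v to span{e_j}.)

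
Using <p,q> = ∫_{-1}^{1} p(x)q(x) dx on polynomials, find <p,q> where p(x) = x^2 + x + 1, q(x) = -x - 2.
<p,q> = -6

Expand the product: p(x)·q(x) = -x^3 - 3*x^2 - 3*x - 2.
∫_{-1}^{1} of each monomial x^k gives [2/(k+1) if k even, 0 if k odd]. Integrating term-by-term (or equivalently evaluating the antiderivative F(x) = -x^4/4 - x^3 - 3*x^2/2 - 2*x at the endpoints):
  F(1) − F(−1) = -19/4 − (5/4) = -6.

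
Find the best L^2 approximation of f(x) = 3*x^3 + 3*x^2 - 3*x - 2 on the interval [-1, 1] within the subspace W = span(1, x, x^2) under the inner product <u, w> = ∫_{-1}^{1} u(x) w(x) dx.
g(x) = 3*x^2 - 6*x/5 - 2

The best approximation g ∈ W is the orthogonal projection of f onto W. Writing g = a_0 + a_1 x + a_2 x^2, the coefficients solve the normal equations G · a = b where
  G_{ij} = <φ_i, φ_j> and b_i = <f, φ_i>, with φ_0 = 1, φ_1 = x, φ_2 = x^2.
G =
  [2, 0, 2/3]
  [0, 2/3, 0]
  [2/3, 0, 2/5],
b = (-2, -4/5, -2/15).
Solving gives a_0 = -2, a_1 = -6/5, a_2 = 3, so
  g(x) = 3*x^2 - 6*x/5 - 2.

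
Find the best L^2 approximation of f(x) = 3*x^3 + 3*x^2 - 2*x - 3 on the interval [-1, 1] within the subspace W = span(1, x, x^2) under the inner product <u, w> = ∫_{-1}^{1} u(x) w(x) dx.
g(x) = 3*x^2 - x/5 - 3

The best approximation g ∈ W is the orthogonal projection of f onto W. Writing g = a_0 + a_1 x + a_2 x^2, the coefficients solve the normal equations G · a = b where
  G_{ij} = <φ_i, φ_j> and b_i = <f, φ_i>, with φ_0 = 1, φ_1 = x, φ_2 = x^2.
G =
  [2, 0, 2/3]
  [0, 2/3, 0]
  [2/3, 0, 2/5],
b = (-4, -2/15, -4/5).
Solving gives a_0 = -3, a_1 = -1/5, a_2 = 3, so
  g(x) = 3*x^2 - x/5 - 3.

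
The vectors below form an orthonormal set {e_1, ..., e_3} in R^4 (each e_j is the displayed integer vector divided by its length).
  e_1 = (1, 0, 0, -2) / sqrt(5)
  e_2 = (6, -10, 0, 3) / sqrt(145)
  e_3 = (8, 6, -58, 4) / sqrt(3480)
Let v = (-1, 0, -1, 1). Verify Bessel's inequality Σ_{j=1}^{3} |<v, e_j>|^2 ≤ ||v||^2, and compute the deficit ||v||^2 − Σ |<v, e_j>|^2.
Σ |<v, e_j>|^2 = 27/10; ||v||^2 = 3; deficit = 3/10

Write each e_j = u_j / sqrt(<u_j, u_j>) where u_j is the displayed integer vector. Then <v, e_j> = <v, u_j> / sqrt(<u_j, u_j>), so |<v, e_j>|^2 = <v, u_j>^2 / <u_j, u_j>.
Coefficients: <v, e_1> = -3/sqrt(5), <v, e_2> = -3/sqrt(145), <v, e_3> = 54/sqrt(3480).
Square and sum: Σ |<v, e_j>|^2 = 27/10.
Compute ||v||^2 = v·v = 3.
Deficit = 3 − 27/10 = 3/10 ≥ 0, confirming Bessel's inequality. (The deficit equals ||v − Σ <v,e_j> e_j||^2, the squared distance from v to span{e_j}.)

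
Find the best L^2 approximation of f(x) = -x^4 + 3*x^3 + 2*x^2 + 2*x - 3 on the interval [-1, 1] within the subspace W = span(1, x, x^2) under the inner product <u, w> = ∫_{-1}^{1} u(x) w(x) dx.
g(x) = 8*x^2/7 + 19*x/5 - 102/35

The best approximation g ∈ W is the orthogonal projection of f onto W. Writing g = a_0 + a_1 x + a_2 x^2, the coefficients solve the normal equations G · a = b where
  G_{ij} = <φ_i, φ_j> and b_i = <f, φ_i>, with φ_0 = 1, φ_1 = x, φ_2 = x^2.
G =
  [2, 0, 2/3]
  [0, 2/3, 0]
  [2/3, 0, 2/5],
b = (-76/15, 38/15, -52/35).
Solving gives a_0 = -102/35, a_1 = 19/5, a_2 = 8/7, so
  g(x) = 8*x^2/7 + 19*x/5 - 102/35.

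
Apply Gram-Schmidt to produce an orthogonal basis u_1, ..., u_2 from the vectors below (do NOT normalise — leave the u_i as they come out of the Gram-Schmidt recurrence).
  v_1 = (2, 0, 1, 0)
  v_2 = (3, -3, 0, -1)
Orthogonal basis:
  u_1 = (2, 0, 1, 0)
  u_2 = (3/5, -3, -6/5, -1)

Apply the Gram-Schmidt recurrence
  u_1 = v_1
  u_i = v_i − Σ_{j<i} ((v_i · u_j) / (u_j · u_j)) · u_j.

Step by step this gives:
  u_1 = (2, 0, 1, 0)
  u_2 = (3/5, -3, -6/5, -1)

Orthogonality check:
  u_2 · u_1 = 0 (should be 0)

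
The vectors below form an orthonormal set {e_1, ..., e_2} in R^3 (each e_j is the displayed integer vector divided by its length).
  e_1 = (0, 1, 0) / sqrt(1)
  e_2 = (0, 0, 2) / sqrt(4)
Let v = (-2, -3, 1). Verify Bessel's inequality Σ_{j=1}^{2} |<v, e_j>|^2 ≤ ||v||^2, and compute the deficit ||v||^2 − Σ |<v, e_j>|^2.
Σ |<v, e_j>|^2 = 10; ||v||^2 = 14; deficit = 4

Write each e_j = u_j / sqrt(<u_j, u_j>) where u_j is the displayed integer vector. Then <v, e_j> = <v, u_j> / sqrt(<u_j, u_j>), so |<v, e_j>|^2 = <v, u_j>^2 / <u_j, u_j>.
Coefficients: <v, e_1> = -3/sqrt(1), <v, e_2> = 2/sqrt(4).
Square and sum: Σ |<v, e_j>|^2 = 10.
Compute ||v||^2 = v·v = 14.
Deficit = 14 − 10 = 4 ≥ 0, confirming Bessel's inequality. (The deficit equals ||v − Σ <v,e_j> e_j||^2, the squared distance from v to span{e_j}.)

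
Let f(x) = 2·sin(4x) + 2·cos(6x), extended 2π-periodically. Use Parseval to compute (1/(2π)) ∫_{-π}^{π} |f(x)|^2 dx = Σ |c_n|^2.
Σ |c_n|^2 = 4

Expand |f|^2 and use orthogonality of {sin(nx), cos(mx)} on [-π, π]:
  ∫_{-π}^{π} sin(nx)^2 dx = π, ∫ cos(mx)^2 dx = π, and cross terms integrate to 0.
So ∫_{-π}^{π} f(x)^2 dx = 2^2 · π + 2^2 · π = (4 + 4)π.
Divide by 2π: (4 + 4)/2 = 4.
By Parseval, this equals Σ |c_n|^2.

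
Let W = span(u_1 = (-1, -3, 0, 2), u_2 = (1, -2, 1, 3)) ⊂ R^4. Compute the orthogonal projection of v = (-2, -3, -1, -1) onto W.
proj_W(v) = (-234/89, -207/89, -99/89, -27/89)

Set up U = [u_1 | ... | u_2] ∈ R^(4×2). The projector onto W = col(U) is P = U (U^T U)^(-1) U^T.
Compute U^T U =
  [14, 11]
  [11, 15],
and U^T v = (9, 0).
Solve U^T U · c = U^T v for the coefficients: c = (135/89, -99/89). The projection is proj_W(v) = U c.
Check: (v - proj_W(v)) · u_1 = 0  (should be 0).
Check: (v - proj_W(v)) · u_2 = 0  (should be 0).
Result: proj_W(v) = (-234/89, -207/89, -99/89, -27/89).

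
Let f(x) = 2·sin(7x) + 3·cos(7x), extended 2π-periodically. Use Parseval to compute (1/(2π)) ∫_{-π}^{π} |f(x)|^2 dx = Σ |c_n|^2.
Σ |c_n|^2 = 13/2

Expand |f|^2 and use orthogonality of {sin(nx), cos(mx)} on [-π, π]:
  ∫_{-π}^{π} sin(nx)^2 dx = π, ∫ cos(mx)^2 dx = π, and cross terms integrate to 0.
So ∫_{-π}^{π} f(x)^2 dx = 2^2 · π + 3^2 · π = (4 + 9)π.
Divide by 2π: (4 + 9)/2 = 13/2.
By Parseval, this equals Σ |c_n|^2.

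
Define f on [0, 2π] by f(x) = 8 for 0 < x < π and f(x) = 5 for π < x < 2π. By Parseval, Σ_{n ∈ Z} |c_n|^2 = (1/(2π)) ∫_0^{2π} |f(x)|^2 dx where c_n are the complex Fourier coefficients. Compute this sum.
Σ |c_n|^2 = 89/2

Parseval equates the L^2 energy of f (normalised by 1/(2π)) with the ℓ^2 sum of its Fourier coefficients: (1/(2π)) ∫_0^{2π} |f|^2 = Σ |c_n|^2.
Compute the left side: (1/(2π)) [∫_0^π 8^2 dx + ∫_π^{2π} 5^2 dx] = (1/(2π)) · (64π + 25π) = (64 + 25)/2 = 89/2.
So Σ_{n ∈ Z} |c_n|^2 = 89/2.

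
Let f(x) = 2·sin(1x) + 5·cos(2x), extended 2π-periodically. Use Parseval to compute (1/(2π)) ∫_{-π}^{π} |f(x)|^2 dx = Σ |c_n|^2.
Σ |c_n|^2 = 29/2

Expand |f|^2 and use orthogonality of {sin(nx), cos(mx)} on [-π, π]:
  ∫_{-π}^{π} sin(nx)^2 dx = π, ∫ cos(mx)^2 dx = π, and cross terms integrate to 0.
So ∫_{-π}^{π} f(x)^2 dx = 2^2 · π + 5^2 · π = (4 + 25)π.
Divide by 2π: (4 + 25)/2 = 29/2.
By Parseval, this equals Σ |c_n|^2.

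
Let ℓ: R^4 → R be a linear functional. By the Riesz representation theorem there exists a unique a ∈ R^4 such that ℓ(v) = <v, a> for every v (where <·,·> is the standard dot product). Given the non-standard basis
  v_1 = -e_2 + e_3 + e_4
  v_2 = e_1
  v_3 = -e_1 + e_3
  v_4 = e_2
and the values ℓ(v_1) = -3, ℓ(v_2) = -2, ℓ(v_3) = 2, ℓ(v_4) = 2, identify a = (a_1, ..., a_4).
a = (-2, 2, 0, -1)

Write a = (a_1, ..., a_4) in the standard basis. For each basis vector v_i, ℓ(v_i) = <v_i, a> is a linear equation in the a_j's. Collect the n equations into a matrix system V a = ℓ, where row i of V is v_i (expressed in the standard basis). Since V is invertible (lower-triangular with 1s on the diagonal, up to permutation), solve by back-substitution:
  V =
[[0, -1, 1, 1],
 [1, 0, 0, 0],
 [-1, 0, 1, 0],
 [0, 1, 0, 0]]
  V a = (-3, -2, 2, 2)
Solving gives a = (-2, 2, 0, -1).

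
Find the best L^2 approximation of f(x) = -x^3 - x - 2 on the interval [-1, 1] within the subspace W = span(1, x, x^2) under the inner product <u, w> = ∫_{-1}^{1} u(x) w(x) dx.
g(x) = -8*x/5 - 2

The best approximation g ∈ W is the orthogonal projection of f onto W. Writing g = a_0 + a_1 x + a_2 x^2, the coefficients solve the normal equations G · a = b where
  G_{ij} = <φ_i, φ_j> and b_i = <f, φ_i>, with φ_0 = 1, φ_1 = x, φ_2 = x^2.
G =
  [2, 0, 2/3]
  [0, 2/3, 0]
  [2/3, 0, 2/5],
b = (-4, -16/15, -4/3).
Solving gives a_0 = -2, a_1 = -8/5, a_2 = 0, so
  g(x) = -8*x/5 - 2.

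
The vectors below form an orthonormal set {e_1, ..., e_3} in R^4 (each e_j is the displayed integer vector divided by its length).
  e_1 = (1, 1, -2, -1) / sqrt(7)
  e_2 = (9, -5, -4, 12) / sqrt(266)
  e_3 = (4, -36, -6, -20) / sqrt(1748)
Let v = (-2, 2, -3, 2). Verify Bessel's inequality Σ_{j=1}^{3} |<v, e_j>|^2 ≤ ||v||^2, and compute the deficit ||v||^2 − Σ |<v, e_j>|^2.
Σ |<v, e_j>|^2 = 195/23; ||v||^2 = 21; deficit = 288/23

Write each e_j = u_j / sqrt(<u_j, u_j>) where u_j is the displayed integer vector. Then <v, e_j> = <v, u_j> / sqrt(<u_j, u_j>), so |<v, e_j>|^2 = <v, u_j>^2 / <u_j, u_j>.
Coefficients: <v, e_1> = 4/sqrt(7), <v, e_2> = 8/sqrt(266), <v, e_3> = -102/sqrt(1748).
Square and sum: Σ |<v, e_j>|^2 = 195/23.
Compute ||v||^2 = v·v = 21.
Deficit = 21 − 195/23 = 288/23 ≥ 0, confirming Bessel's inequality. (The deficit equals ||v − Σ <v,e_j> e_j||^2, the squared distance from v to span{e_j}.)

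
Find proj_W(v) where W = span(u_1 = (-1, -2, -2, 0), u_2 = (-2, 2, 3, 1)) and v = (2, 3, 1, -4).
proj_W(v) = (157/49, 101/49, 131/98, -71/98)

Set up U = [u_1 | ... | u_2] ∈ R^(4×2). The projector onto W = col(U) is P = U (U^T U)^(-1) U^T.
Compute U^T U =
  [9, -8]
  [-8, 18],
and U^T v = (-10, 1).
Solve U^T U · c = U^T v for the coefficients: c = (-86/49, -71/98). The projection is proj_W(v) = U c.
Check: (v - proj_W(v)) · u_1 = 0  (should be 0).
Check: (v - proj_W(v)) · u_2 = 0  (should be 0).
Result: proj_W(v) = (157/49, 101/49, 131/98, -71/98).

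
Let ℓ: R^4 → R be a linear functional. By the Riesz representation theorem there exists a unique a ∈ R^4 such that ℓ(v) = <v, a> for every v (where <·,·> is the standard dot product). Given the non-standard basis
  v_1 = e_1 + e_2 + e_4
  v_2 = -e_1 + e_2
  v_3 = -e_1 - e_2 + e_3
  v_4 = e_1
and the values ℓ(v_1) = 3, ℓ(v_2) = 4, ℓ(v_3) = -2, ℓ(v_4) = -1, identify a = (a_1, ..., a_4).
a = (-1, 3, 0, 1)

Write a = (a_1, ..., a_4) in the standard basis. For each basis vector v_i, ℓ(v_i) = <v_i, a> is a linear equation in the a_j's. Collect the n equations into a matrix system V a = ℓ, where row i of V is v_i (expressed in the standard basis). Since V is invertible (lower-triangular with 1s on the diagonal, up to permutation), solve by back-substitution:
  V =
[[1, 1, 0, 1],
 [-1, 1, 0, 0],
 [-1, -1, 1, 0],
 [1, 0, 0, 0]]
  V a = (3, 4, -2, -1)
Solving gives a = (-1, 3, 0, 1).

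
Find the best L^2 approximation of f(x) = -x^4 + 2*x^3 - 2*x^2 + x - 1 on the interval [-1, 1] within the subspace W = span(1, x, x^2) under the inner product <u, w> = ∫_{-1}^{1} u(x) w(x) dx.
g(x) = -20*x^2/7 + 11*x/5 - 32/35

The best approximation g ∈ W is the orthogonal projection of f onto W. Writing g = a_0 + a_1 x + a_2 x^2, the coefficients solve the normal equations G · a = b where
  G_{ij} = <φ_i, φ_j> and b_i = <f, φ_i>, with φ_0 = 1, φ_1 = x, φ_2 = x^2.
G =
  [2, 0, 2/3]
  [0, 2/3, 0]
  [2/3, 0, 2/5],
b = (-56/15, 22/15, -184/105).
Solving gives a_0 = -32/35, a_1 = 11/5, a_2 = -20/7, so
  g(x) = -20*x^2/7 + 11*x/5 - 32/35.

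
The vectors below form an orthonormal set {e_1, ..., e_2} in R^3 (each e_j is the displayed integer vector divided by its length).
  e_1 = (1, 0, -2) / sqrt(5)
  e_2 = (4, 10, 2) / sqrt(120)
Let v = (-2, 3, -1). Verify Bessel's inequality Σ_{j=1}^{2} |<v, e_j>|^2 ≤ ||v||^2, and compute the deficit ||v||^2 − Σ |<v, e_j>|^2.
Σ |<v, e_j>|^2 = 10/3; ||v||^2 = 14; deficit = 32/3

Write each e_j = u_j / sqrt(<u_j, u_j>) where u_j is the displayed integer vector. Then <v, e_j> = <v, u_j> / sqrt(<u_j, u_j>), so |<v, e_j>|^2 = <v, u_j>^2 / <u_j, u_j>.
Coefficients: <v, e_1> = 0/sqrt(5), <v, e_2> = 20/sqrt(120).
Square and sum: Σ |<v, e_j>|^2 = 10/3.
Compute ||v||^2 = v·v = 14.
Deficit = 14 − 10/3 = 32/3 ≥ 0, confirming Bessel's inequality. (The deficit equals ||v − Σ <v,e_j> e_j||^2, the squared distance from v to span{e_j}.)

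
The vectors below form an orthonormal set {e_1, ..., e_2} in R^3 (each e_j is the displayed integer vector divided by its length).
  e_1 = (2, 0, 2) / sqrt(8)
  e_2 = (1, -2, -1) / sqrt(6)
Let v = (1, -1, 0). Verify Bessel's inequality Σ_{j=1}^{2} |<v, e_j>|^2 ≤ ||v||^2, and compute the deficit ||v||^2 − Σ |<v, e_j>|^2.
Σ |<v, e_j>|^2 = 2; ||v||^2 = 2; deficit = 0

Write each e_j = u_j / sqrt(<u_j, u_j>) where u_j is the displayed integer vector. Then <v, e_j> = <v, u_j> / sqrt(<u_j, u_j>), so |<v, e_j>|^2 = <v, u_j>^2 / <u_j, u_j>.
Coefficients: <v, e_1> = 2/sqrt(8), <v, e_2> = 3/sqrt(6).
Square and sum: Σ |<v, e_j>|^2 = 2.
Compute ||v||^2 = v·v = 2.
Deficit = 2 − 2 = 0 ≥ 0, confirming Bessel's inequality. (The deficit equals ||v − Σ <v,e_j> e_j||^2, the squared distance from v to span{e_j}.)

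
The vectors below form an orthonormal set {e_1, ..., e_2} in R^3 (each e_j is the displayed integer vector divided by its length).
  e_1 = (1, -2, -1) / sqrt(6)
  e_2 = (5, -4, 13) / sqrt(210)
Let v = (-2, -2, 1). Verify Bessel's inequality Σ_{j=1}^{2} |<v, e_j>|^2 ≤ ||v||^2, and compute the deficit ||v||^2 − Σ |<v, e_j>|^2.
Σ |<v, e_j>|^2 = 26/35; ||v||^2 = 9; deficit = 289/35

Write each e_j = u_j / sqrt(<u_j, u_j>) where u_j is the displayed integer vector. Then <v, e_j> = <v, u_j> / sqrt(<u_j, u_j>), so |<v, e_j>|^2 = <v, u_j>^2 / <u_j, u_j>.
Coefficients: <v, e_1> = 1/sqrt(6), <v, e_2> = 11/sqrt(210).
Square and sum: Σ |<v, e_j>|^2 = 26/35.
Compute ||v||^2 = v·v = 9.
Deficit = 9 − 26/35 = 289/35 ≥ 0, confirming Bessel's inequality. (The deficit equals ||v − Σ <v,e_j> e_j||^2, the squared distance from v to span{e_j}.)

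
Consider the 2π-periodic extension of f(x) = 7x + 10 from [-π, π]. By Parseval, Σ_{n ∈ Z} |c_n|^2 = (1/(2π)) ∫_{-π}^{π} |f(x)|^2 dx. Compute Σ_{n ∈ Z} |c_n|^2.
Σ |c_n|^2 = 49π^2/3 + 100

Expand and integrate term by term over [-π, π]:
  ∫ (7x)^2 dx = 49·(2π^3/3); ∫ 2·7·(10)·x dx = 0 (odd integrand); ∫ 10^2 dx = 100·2π.
So (1/(2π)) ∫_{-π}^{π} (7x + 10)^2 dx = 49π^2/3 + 100 = 49π^2/3 + 100.
Parseval ⇒ Σ |c_n|^2 = 49π^2/3 + 100.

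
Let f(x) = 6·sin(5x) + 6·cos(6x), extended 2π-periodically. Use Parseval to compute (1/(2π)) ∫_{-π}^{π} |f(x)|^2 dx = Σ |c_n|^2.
Σ |c_n|^2 = 36

Expand |f|^2 and use orthogonality of {sin(nx), cos(mx)} on [-π, π]:
  ∫_{-π}^{π} sin(nx)^2 dx = π, ∫ cos(mx)^2 dx = π, and cross terms integrate to 0.
So ∫_{-π}^{π} f(x)^2 dx = 6^2 · π + 6^2 · π = (36 + 36)π.
Divide by 2π: (36 + 36)/2 = 36.
By Parseval, this equals Σ |c_n|^2.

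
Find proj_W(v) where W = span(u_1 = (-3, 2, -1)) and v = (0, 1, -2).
proj_W(v) = (-6/7, 4/7, -2/7)

Set up U = [u_1 | ... | u_1] ∈ R^(3×1). The projector onto W = col(U) is P = U (U^T U)^(-1) U^T.
Compute U^T U =
  [14],
and U^T v = (4).
Solve U^T U · c = U^T v for the coefficients: c = (2/7). The projection is proj_W(v) = U c.
Check: (v - proj_W(v)) · u_1 = 0  (should be 0).
Result: proj_W(v) = (-6/7, 4/7, -2/7).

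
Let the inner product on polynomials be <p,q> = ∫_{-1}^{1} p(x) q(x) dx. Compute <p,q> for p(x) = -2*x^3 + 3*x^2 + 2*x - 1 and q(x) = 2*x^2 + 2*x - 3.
<p,q> = 32/15

Expand the product: p(x)·q(x) = -4*x^5 + 2*x^4 + 16*x^3 - 7*x^2 - 8*x + 3.
∫_{-1}^{1} of each monomial x^k gives [2/(k+1) if k even, 0 if k odd]. Integrating term-by-term (or equivalently evaluating the antiderivative F(x) = -2*x^6/3 + 2*x^5/5 + 4*x^4 - 7*x^3/3 - 4*x^2 + 3*x at the endpoints):
  F(1) − F(−1) = 2/5 − (-26/15) = 32/15.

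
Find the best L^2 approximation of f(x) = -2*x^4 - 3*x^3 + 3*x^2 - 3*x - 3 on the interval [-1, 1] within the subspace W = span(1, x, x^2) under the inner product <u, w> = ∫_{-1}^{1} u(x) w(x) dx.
g(x) = 9*x^2/7 - 24*x/5 - 99/35

The best approximation g ∈ W is the orthogonal projection of f onto W. Writing g = a_0 + a_1 x + a_2 x^2, the coefficients solve the normal equations G · a = b where
  G_{ij} = <φ_i, φ_j> and b_i = <f, φ_i>, with φ_0 = 1, φ_1 = x, φ_2 = x^2.
G =
  [2, 0, 2/3]
  [0, 2/3, 0]
  [2/3, 0, 2/5],
b = (-24/5, -16/5, -48/35).
Solving gives a_0 = -99/35, a_1 = -24/5, a_2 = 9/7, so
  g(x) = 9*x^2/7 - 24*x/5 - 99/35.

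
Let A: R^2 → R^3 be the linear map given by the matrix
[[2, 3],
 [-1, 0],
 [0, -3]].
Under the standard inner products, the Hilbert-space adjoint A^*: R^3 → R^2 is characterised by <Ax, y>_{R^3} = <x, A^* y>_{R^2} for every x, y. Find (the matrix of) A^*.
A^* = A^T =
[[2, -1, 0],
 [3, 0, -3]]

For real matrices with standard dot products, the defining identity <Ax, y> = <x, A^* y> gives (Ax)^T y = x^T (A^*) y, i.e. x^T A^T y = x^T (A^*) y. Since this holds for all x, y, we must have A^* = A^T. Therefore
A^* =
[[2, -1, 0],
 [3, 0, -3]].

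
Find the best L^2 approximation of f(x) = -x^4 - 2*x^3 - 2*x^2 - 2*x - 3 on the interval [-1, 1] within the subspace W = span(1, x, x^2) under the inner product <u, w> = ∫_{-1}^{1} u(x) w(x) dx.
g(x) = -20*x^2/7 - 16*x/5 - 102/35

The best approximation g ∈ W is the orthogonal projection of f onto W. Writing g = a_0 + a_1 x + a_2 x^2, the coefficients solve the normal equations G · a = b where
  G_{ij} = <φ_i, φ_j> and b_i = <f, φ_i>, with φ_0 = 1, φ_1 = x, φ_2 = x^2.
G =
  [2, 0, 2/3]
  [0, 2/3, 0]
  [2/3, 0, 2/5],
b = (-116/15, -32/15, -108/35).
Solving gives a_0 = -102/35, a_1 = -16/5, a_2 = -20/7, so
  g(x) = -20*x^2/7 - 16*x/5 - 102/35.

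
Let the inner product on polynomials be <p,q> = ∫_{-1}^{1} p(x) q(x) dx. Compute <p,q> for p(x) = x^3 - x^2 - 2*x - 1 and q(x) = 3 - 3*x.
<p,q> = -26/5

Expand the product: p(x)·q(x) = -3*x^4 + 6*x^3 + 3*x^2 - 3*x - 3.
∫_{-1}^{1} of each monomial x^k gives [2/(k+1) if k even, 0 if k odd]. Integrating term-by-term (or equivalently evaluating the antiderivative F(x) = -3*x^5/5 + 3*x^4/2 + x^3 - 3*x^2/2 - 3*x at the endpoints):
  F(1) − F(−1) = -13/5 − (13/5) = -26/5.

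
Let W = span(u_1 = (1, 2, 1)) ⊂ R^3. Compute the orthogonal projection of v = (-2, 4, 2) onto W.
proj_W(v) = (4/3, 8/3, 4/3)

Set up U = [u_1 | ... | u_1] ∈ R^(3×1). The projector onto W = col(U) is P = U (U^T U)^(-1) U^T.
Compute U^T U =
  [6],
and U^T v = (8).
Solve U^T U · c = U^T v for the coefficients: c = (4/3). The projection is proj_W(v) = U c.
Check: (v - proj_W(v)) · u_1 = 0  (should be 0).
Result: proj_W(v) = (4/3, 8/3, 4/3).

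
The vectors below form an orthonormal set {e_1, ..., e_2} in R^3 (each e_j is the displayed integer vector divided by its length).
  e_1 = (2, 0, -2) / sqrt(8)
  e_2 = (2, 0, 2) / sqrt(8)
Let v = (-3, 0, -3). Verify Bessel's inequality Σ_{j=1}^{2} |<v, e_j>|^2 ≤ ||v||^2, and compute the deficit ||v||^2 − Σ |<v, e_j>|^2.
Σ |<v, e_j>|^2 = 18; ||v||^2 = 18; deficit = 0

Write each e_j = u_j / sqrt(<u_j, u_j>) where u_j is the displayed integer vector. Then <v, e_j> = <v, u_j> / sqrt(<u_j, u_j>), so |<v, e_j>|^2 = <v, u_j>^2 / <u_j, u_j>.
Coefficients: <v, e_1> = 0/sqrt(8), <v, e_2> = -12/sqrt(8).
Square and sum: Σ |<v, e_j>|^2 = 18.
Compute ||v||^2 = v·v = 18.
Deficit = 18 − 18 = 0 ≥ 0, confirming Bessel's inequality. (The deficit equals ||v − Σ <v,e_j> e_j||^2, the squared distance from v to span{e_j}.)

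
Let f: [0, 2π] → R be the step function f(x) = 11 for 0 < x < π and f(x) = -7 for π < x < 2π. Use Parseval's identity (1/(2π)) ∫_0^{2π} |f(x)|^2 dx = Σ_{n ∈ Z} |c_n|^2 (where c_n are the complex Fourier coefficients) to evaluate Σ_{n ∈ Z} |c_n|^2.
Σ |c_n|^2 = 85

Parseval equates the L^2 energy of f (normalised by 1/(2π)) with the ℓ^2 sum of its Fourier coefficients: (1/(2π)) ∫_0^{2π} |f|^2 = Σ |c_n|^2.
Compute the left side: (1/(2π)) [∫_0^π 11^2 dx + ∫_π^{2π} (-7)^2 dx] = (1/(2π)) · (121π + 49π) = (121 + 49)/2 = 85.
So Σ_{n ∈ Z} |c_n|^2 = 85.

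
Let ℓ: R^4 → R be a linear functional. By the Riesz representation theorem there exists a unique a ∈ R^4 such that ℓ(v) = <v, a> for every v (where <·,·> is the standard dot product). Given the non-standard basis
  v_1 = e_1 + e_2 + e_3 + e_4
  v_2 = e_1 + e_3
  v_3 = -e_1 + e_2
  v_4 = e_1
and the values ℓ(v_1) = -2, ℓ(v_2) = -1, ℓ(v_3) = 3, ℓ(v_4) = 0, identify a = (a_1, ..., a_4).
a = (0, 3, -1, -4)

Write a = (a_1, ..., a_4) in the standard basis. For each basis vector v_i, ℓ(v_i) = <v_i, a> is a linear equation in the a_j's. Collect the n equations into a matrix system V a = ℓ, where row i of V is v_i (expressed in the standard basis). Since V is invertible (lower-triangular with 1s on the diagonal, up to permutation), solve by back-substitution:
  V =
[[1, 1, 1, 1],
 [1, 0, 1, 0],
 [-1, 1, 0, 0],
 [1, 0, 0, 0]]
  V a = (-2, -1, 3, 0)
Solving gives a = (0, 3, -1, -4).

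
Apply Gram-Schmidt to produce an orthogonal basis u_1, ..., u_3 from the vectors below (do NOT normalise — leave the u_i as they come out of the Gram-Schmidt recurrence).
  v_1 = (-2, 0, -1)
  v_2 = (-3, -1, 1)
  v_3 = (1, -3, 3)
Orthogonal basis:
  u_1 = (-2, 0, -1)
  u_2 = (-1, -1, 2)
  u_3 = (1/3, -5/3, -2/3)

Apply the Gram-Schmidt recurrence
  u_1 = v_1
  u_i = v_i − Σ_{j<i} ((v_i · u_j) / (u_j · u_j)) · u_j.

Step by step this gives:
  u_1 = (-2, 0, -1)
  u_2 = (-1, -1, 2)
  u_3 = (1/3, -5/3, -2/3)

Orthogonality check:
  u_2 · u_1 = 0 (should be 0)
  u_3 · u_1 = 0 (should be 0)
  u_3 · u_2 = 0 (should be 0)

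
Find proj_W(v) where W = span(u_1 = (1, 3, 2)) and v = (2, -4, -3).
proj_W(v) = (-8/7, -24/7, -16/7)

Set up U = [u_1 | ... | u_1] ∈ R^(3×1). The projector onto W = col(U) is P = U (U^T U)^(-1) U^T.
Compute U^T U =
  [14],
and U^T v = (-16).
Solve U^T U · c = U^T v for the coefficients: c = (-8/7). The projection is proj_W(v) = U c.
Check: (v - proj_W(v)) · u_1 = 0  (should be 0).
Result: proj_W(v) = (-8/7, -24/7, -16/7).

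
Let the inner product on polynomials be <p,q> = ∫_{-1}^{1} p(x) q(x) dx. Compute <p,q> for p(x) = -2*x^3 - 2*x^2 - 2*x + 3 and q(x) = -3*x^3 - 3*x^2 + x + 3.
<p,q> = 260/21

Expand the product: p(x)·q(x) = 6*x^6 + 12*x^5 + 10*x^4 - 11*x^3 - 17*x^2 - 3*x + 9.
∫_{-1}^{1} of each monomial x^k gives [2/(k+1) if k even, 0 if k odd]. Integrating term-by-term (or equivalently evaluating the antiderivative F(x) = 6*x^7/7 + 2*x^6 + 2*x^5 - 11*x^4/4 - 17*x^3/3 - 3*x^2/2 + 9*x at the endpoints):
  F(1) − F(−1) = 331/84 − (-709/84) = 260/21.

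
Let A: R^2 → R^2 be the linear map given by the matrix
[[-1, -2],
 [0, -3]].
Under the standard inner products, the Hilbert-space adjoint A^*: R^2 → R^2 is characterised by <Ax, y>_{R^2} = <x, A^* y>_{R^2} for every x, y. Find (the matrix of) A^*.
A^* = A^T =
[[-1, 0],
 [-2, -3]]

For real matrices with standard dot products, the defining identity <Ax, y> = <x, A^* y> gives (Ax)^T y = x^T (A^*) y, i.e. x^T A^T y = x^T (A^*) y. Since this holds for all x, y, we must have A^* = A^T. Therefore
A^* =
[[-1, 0],
 [-2, -3]].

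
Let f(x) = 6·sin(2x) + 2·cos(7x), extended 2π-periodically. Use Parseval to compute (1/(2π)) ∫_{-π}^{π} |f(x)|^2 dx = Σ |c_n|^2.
Σ |c_n|^2 = 20

Expand |f|^2 and use orthogonality of {sin(nx), cos(mx)} on [-π, π]:
  ∫_{-π}^{π} sin(nx)^2 dx = π, ∫ cos(mx)^2 dx = π, and cross terms integrate to 0.
So ∫_{-π}^{π} f(x)^2 dx = 6^2 · π + 2^2 · π = (36 + 4)π.
Divide by 2π: (36 + 4)/2 = 20.
By Parseval, this equals Σ |c_n|^2.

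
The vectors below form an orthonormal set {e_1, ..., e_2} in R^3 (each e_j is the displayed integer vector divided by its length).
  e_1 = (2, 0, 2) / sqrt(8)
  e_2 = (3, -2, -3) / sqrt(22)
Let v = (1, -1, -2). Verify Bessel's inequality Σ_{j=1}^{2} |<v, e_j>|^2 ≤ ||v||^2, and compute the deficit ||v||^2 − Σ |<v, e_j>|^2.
Σ |<v, e_j>|^2 = 6; ||v||^2 = 6; deficit = 0

Write each e_j = u_j / sqrt(<u_j, u_j>) where u_j is the displayed integer vector. Then <v, e_j> = <v, u_j> / sqrt(<u_j, u_j>), so |<v, e_j>|^2 = <v, u_j>^2 / <u_j, u_j>.
Coefficients: <v, e_1> = -2/sqrt(8), <v, e_2> = 11/sqrt(22).
Square and sum: Σ |<v, e_j>|^2 = 6.
Compute ||v||^2 = v·v = 6.
Deficit = 6 − 6 = 0 ≥ 0, confirming Bessel's inequality. (The deficit equals ||v − Σ <v,e_j> e_j||^2, the squared distance from v to span{e_j}.)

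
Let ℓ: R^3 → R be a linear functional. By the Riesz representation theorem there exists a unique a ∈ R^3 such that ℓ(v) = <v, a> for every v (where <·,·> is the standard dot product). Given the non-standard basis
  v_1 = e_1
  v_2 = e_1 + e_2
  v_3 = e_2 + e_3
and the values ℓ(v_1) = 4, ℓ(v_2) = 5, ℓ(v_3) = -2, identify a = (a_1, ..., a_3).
a = (4, 1, -3)

Write a = (a_1, ..., a_3) in the standard basis. For each basis vector v_i, ℓ(v_i) = <v_i, a> is a linear equation in the a_j's. Collect the n equations into a matrix system V a = ℓ, where row i of V is v_i (expressed in the standard basis). Since V is invertible (lower-triangular with 1s on the diagonal, up to permutation), solve by back-substitution:
  V =
[[1, 0, 0],
 [1, 1, 0],
 [0, 1, 1]]
  V a = (4, 5, -2)
Solving gives a = (4, 1, -3).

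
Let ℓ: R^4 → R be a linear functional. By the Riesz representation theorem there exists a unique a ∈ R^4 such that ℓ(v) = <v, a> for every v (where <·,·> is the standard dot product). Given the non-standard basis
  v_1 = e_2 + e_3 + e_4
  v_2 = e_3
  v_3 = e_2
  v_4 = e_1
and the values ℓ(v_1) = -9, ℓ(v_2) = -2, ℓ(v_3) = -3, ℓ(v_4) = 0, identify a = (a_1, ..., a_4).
a = (0, -3, -2, -4)

Write a = (a_1, ..., a_4) in the standard basis. For each basis vector v_i, ℓ(v_i) = <v_i, a> is a linear equation in the a_j's. Collect the n equations into a matrix system V a = ℓ, where row i of V is v_i (expressed in the standard basis). Since V is invertible (lower-triangular with 1s on the diagonal, up to permutation), solve by back-substitution:
  V =
[[0, 1, 1, 1],
 [0, 0, 1, 0],
 [0, 1, 0, 0],
 [1, 0, 0, 0]]
  V a = (-9, -2, -3, 0)
Solving gives a = (0, -3, -2, -4).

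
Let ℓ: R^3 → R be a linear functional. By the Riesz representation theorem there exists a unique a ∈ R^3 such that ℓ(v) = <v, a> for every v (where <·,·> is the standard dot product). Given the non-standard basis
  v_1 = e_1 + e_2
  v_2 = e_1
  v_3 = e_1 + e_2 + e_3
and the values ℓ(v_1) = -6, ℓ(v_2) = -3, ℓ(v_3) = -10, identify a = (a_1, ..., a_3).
a = (-3, -3, -4)

Write a = (a_1, ..., a_3) in the standard basis. For each basis vector v_i, ℓ(v_i) = <v_i, a> is a linear equation in the a_j's. Collect the n equations into a matrix system V a = ℓ, where row i of V is v_i (expressed in the standard basis). Since V is invertible (lower-triangular with 1s on the diagonal, up to permutation), solve by back-substitution:
  V =
[[1, 1, 0],
 [1, 0, 0],
 [1, 1, 1]]
  V a = (-6, -3, -10)
Solving gives a = (-3, -3, -4).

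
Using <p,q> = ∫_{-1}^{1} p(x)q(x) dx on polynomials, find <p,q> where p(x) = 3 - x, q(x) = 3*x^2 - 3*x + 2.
<p,q> = 20

Expand the product: p(x)·q(x) = -3*x^3 + 12*x^2 - 11*x + 6.
∫_{-1}^{1} of each monomial x^k gives [2/(k+1) if k even, 0 if k odd]. Integrating term-by-term (or equivalently evaluating the antiderivative F(x) = -3*x^4/4 + 4*x^3 - 11*x^2/2 + 6*x at the endpoints):
  F(1) − F(−1) = 15/4 − (-65/4) = 20.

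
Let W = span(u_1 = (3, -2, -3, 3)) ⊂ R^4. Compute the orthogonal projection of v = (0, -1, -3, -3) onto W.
proj_W(v) = (6/31, -4/31, -6/31, 6/31)

Set up U = [u_1 | ... | u_1] ∈ R^(4×1). The projector onto W = col(U) is P = U (U^T U)^(-1) U^T.
Compute U^T U =
  [31],
and U^T v = (2).
Solve U^T U · c = U^T v for the coefficients: c = (2/31). The projection is proj_W(v) = U c.
Check: (v - proj_W(v)) · u_1 = 0  (should be 0).
Result: proj_W(v) = (6/31, -4/31, -6/31, 6/31).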